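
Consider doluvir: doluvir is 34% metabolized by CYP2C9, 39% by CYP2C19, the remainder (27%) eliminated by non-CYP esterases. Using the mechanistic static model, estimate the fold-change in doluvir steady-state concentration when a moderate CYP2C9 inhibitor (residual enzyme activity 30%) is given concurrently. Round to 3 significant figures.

1.31

The CYP2C9 pathway (34% of clearance) falls to 0.3× activity: 0.34 × 0.3 = 0.102.
CYP2C19 (39%) and the residual 27% are unaffected.
Relative clearance = 0.102 + 0.39 + 0.27 = 0.762.
Steady-state concentration ratio = CL_old/CL_new = 1 / 0.762 = 1.31.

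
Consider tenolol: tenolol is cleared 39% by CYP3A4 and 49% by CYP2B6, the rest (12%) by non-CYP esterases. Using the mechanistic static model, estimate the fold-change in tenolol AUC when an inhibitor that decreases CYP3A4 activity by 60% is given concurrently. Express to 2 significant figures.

The CYP3A4 pathway (39% of clearance) drops to 0.4× activity: 0.39 × 0.4 = 0.156.
CYP2B6 (49%) and the residual 12% are unaffected.
Relative clearance = 0.156 + 0.49 + 0.12 = 0.766.
AUC is inversely proportional to clearance, so the fold-change is 1 / 0.766 = 1.3.

1.3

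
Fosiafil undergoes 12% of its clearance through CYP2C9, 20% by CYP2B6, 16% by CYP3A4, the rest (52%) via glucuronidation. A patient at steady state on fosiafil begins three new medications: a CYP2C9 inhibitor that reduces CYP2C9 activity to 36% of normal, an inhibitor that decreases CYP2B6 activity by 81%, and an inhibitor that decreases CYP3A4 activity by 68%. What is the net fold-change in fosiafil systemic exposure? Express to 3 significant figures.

1.53

CYP2C9: 0.12 × 0.36 = 0.0432
CYP2B6: 0.2 × 0.19 = 0.038
CYP3A4: 0.16 × 0.32 = 0.0512
Other: 0.52 (unchanged)
New clearance relative to baseline: 0.0432 + 0.038 + 0.0512 + 0.52 = 0.6524.
Because systemic exposure varies inversely with clearance, the combined effect is 1 / 0.6524 = 1.53.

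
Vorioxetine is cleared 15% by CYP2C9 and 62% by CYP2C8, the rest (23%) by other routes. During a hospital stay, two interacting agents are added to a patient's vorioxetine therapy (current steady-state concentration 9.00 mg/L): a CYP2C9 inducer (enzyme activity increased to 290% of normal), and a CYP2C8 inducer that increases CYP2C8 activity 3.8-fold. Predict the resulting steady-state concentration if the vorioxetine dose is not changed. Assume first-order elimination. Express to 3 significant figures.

The CYP2C9 pathway (15% of clearance) rises to 2.9× activity: 0.15 × 2.9 = 0.435.
The CYP2C8 pathway (62% of clearance) increases to 3.8× activity: 0.62 × 3.8 = 2.356.
Non-CYP routes (23%) are unchanged.
Relative clearance = 0.435 + 2.356 + 0.23 = 3.021.
New steady-state concentration = 9.00 / 3.021 = 2.98 mg/L (concentration scales inversely with clearance).

2.98 mg/L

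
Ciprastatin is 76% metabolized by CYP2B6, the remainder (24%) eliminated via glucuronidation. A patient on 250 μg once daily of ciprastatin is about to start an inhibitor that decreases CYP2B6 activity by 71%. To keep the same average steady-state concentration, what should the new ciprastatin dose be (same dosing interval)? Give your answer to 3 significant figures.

115 μg

The CYP2B6 pathway (76% of clearance) falls to 0.29× activity: 0.76 × 0.29 = 0.2204.
The remaining 24% of clearance is unaffected.
CL_new/CL_old = 0.2204 + 0.24 = 0.4604.
Css,avg = (dose rate)/CL, so holding Css fixed requires dose ∝ CL: 250 × 0.4604 = 115 μg.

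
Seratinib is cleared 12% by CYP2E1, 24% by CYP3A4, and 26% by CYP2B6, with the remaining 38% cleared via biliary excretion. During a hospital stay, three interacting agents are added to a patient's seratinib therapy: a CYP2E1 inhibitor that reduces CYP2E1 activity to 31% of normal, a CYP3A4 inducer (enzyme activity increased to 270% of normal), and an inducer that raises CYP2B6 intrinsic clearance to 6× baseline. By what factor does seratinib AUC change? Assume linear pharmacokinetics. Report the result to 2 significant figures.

0.38

CYP2E1: 0.12 × 0.31 = 0.0372
CYP3A4: 0.24 × 2.7 = 0.648
CYP2B6: 0.26 × 6 = 1.56
Other: 0.38 (unchanged)
CL_new/CL_old = 0.0372 + 0.648 + 1.56 + 0.38 = 2.6252.
Net AUC ratio = 1 / 2.6252 = 0.38.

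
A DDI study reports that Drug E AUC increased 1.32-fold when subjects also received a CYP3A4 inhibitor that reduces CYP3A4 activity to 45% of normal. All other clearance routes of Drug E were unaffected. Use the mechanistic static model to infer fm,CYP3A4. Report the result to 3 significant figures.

0.441

CL'/CL = 1 / 1.32 = 0.7576
0.45·fm + (1 − fm) = 0.7576
fm = (0.7576 − 1) / (0.45 − 1) = 0.441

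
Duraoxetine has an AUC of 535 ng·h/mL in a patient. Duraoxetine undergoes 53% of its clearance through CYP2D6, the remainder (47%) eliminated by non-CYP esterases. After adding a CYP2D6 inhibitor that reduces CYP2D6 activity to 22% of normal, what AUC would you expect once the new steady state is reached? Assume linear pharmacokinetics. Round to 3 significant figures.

CYP2D6: 0.53 × 0.22 = 0.1166
Other: 0.47 (unchanged)
New clearance relative to baseline: 0.1166 + 0.47 = 0.5866.
AUC ∝ 1/CL, so new value = 535 / 0.5866 = 912 ng·h/mL.

912 ng·h/mL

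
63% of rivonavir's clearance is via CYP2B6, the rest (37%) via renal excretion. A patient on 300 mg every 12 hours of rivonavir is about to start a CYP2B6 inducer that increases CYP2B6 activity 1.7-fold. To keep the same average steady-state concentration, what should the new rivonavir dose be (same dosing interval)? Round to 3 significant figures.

The CYP2B6 pathway (63% of clearance) rises to 1.7× activity: 0.63 × 1.7 = 1.071.
Non-CYP routes (37%) are unchanged.
CL_new/CL_old = 1.071 + 0.37 = 1.441.
Exposure is unchanged when dose changes in proportion to clearance. New dose = 300 mg × 1.441 = 432 mg.

432 mg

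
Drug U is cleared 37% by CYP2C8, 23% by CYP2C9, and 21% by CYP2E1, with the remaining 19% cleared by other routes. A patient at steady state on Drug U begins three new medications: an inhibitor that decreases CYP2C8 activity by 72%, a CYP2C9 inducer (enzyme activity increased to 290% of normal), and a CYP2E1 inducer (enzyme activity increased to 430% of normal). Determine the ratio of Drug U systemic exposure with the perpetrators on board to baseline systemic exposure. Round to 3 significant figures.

The CYP2C8 pathway (37% of clearance) is reduced to 0.28× activity: 0.37 × 0.28 = 0.1036.
The CYP2C9 pathway (23% of clearance) rises to 2.9× activity: 0.23 × 2.9 = 0.667.
The CYP2E1 pathway (21% of clearance) is boosted to 4.3× activity: 0.21 × 4.3 = 0.903.
Non-CYP routes (19%) are unchanged.
New clearance relative to baseline: 0.1036 + 0.667 + 0.903 + 0.19 = 1.8636.
Net systemic exposure ratio = 1 / 1.8636 = 0.537.

0.537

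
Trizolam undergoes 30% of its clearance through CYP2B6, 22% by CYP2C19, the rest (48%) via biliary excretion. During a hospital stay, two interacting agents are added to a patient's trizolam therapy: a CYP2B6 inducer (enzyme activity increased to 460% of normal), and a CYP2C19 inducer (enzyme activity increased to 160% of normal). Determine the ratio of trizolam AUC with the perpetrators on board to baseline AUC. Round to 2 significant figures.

CYP2B6: 0.3 × 4.6 = 1.38
CYP2C19: 0.22 × 1.6 = 0.352
Other: 0.48 (unchanged)
Relative clearance = 1.38 + 0.352 + 0.48 = 2.212.
Net AUC ratio = 1 / 2.212 = 0.45.

0.45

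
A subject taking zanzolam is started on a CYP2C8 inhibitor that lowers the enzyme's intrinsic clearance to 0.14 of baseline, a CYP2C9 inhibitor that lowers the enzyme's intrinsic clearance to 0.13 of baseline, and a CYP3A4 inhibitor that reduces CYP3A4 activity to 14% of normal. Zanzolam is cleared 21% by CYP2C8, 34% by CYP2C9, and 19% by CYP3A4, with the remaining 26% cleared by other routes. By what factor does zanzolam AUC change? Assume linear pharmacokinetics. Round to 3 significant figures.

CYP2C8: 0.21 × 0.14 = 0.0294
CYP2C9: 0.34 × 0.13 = 0.0442
CYP3A4: 0.19 × 0.14 = 0.0266
Other: 0.26 (unchanged)
Relative clearance = 0.0294 + 0.0442 + 0.0266 + 0.26 = 0.3602.
Net AUC ratio = 1 / 0.3602 = 2.78.

2.78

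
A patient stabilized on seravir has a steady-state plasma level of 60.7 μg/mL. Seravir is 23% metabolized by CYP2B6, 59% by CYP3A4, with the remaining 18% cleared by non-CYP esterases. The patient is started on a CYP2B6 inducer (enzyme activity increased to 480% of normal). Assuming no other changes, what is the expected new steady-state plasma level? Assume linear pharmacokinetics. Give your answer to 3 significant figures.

CYP2B6: 0.23 × 4.8 = 1.104
CYP3A4: 0.59 (unchanged)
Other: 0.18 (unchanged)
Relative clearance = 1.104 + 0.59 + 0.18 = 1.874.
New steady-state plasma level = baseline ÷ relative clearance = 60.7 / 1.874 = 32.4 μg/mL.

32.4 μg/mL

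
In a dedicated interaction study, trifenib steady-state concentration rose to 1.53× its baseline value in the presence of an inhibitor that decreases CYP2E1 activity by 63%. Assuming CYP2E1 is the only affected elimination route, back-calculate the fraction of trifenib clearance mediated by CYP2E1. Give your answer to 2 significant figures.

0.55

Let fm be the CYP2E1 fraction. New clearance relative to baseline = fm × 0.37 + (1 − fm).
Steady-state concentration ratio = 1 / (new CL fraction), so new CL fraction = 1 / 1.53 = 0.6536.
fm × 0.37 + 1 − fm = 0.6536  ⇒  fm × (0.37 − 1) = −0.3464  ⇒  fm = 0.55.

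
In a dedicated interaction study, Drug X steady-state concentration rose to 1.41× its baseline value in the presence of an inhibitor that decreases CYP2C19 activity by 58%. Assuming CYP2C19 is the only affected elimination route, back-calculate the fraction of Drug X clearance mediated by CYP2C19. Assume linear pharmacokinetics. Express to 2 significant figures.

0.50

Call the CYP2C19 fraction fm. After the interaction, CL_new/CL_old = fm × 0.42 + (1 − fm).
Steady-state concentration ratio = 1 / (new CL fraction), so new CL fraction = 1 / 1.41 = 0.7092.
fm × 0.42 + 1 − fm = 0.7092  ⇒  fm × (0.42 − 1) = −0.2908  ⇒  fm = 0.50.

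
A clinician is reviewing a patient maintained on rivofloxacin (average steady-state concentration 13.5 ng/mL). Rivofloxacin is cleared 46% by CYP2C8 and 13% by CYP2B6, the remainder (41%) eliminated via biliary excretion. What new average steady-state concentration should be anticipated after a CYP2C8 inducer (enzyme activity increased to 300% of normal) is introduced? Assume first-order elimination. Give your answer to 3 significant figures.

The CYP2C8 pathway (46% of clearance) rises to 3× activity: 0.46 × 3 = 1.38.
CYP2B6 (13%) and the residual 41% are unaffected.
New clearance relative to baseline: 1.38 + 0.13 + 0.41 = 1.92.
With dosing unchanged, average steady-state concentration scales as 1/CL: 13.5 / 1.92 = 7.03 ng/mL.

7.03 ng/mL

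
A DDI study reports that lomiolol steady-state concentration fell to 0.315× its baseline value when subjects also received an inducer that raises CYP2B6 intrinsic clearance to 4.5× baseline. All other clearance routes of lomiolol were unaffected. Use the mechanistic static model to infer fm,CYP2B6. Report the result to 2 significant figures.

0.62

CL'/CL = 1 / 0.315 = 3.175
4.5·fm + (1 − fm) = 3.175
fm = (3.175 − 1) / (4.5 − 1) = 0.62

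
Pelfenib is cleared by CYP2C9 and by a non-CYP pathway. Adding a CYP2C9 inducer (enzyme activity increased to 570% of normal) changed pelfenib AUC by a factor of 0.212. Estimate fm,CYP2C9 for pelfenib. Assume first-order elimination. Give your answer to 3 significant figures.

Let x = fm,CYP2C9. Because AUC ∝ 1/CL, relative clearance rose to 1/0.212 = 4.717.
Only the CYP2C9 route changed, so 4.717 = x·5.7 + (1 − x), giving x = 0.791.

0.791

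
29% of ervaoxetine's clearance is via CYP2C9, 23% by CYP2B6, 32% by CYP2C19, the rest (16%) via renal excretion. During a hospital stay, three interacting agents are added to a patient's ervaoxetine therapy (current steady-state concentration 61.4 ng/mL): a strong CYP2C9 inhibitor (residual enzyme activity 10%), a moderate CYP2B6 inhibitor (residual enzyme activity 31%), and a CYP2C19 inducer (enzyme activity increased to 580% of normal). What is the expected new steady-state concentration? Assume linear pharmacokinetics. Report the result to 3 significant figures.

The CYP2C9 pathway (29% of clearance) drops to 0.1× activity: 0.29 × 0.1 = 0.029.
The CYP2B6 pathway (23% of clearance) is reduced to 0.31× activity: 0.23 × 0.31 = 0.0713.
The CYP2C19 pathway (32% of clearance) increases to 5.8× activity: 0.32 × 5.8 = 1.856.
Non-CYP routes (16%) are unchanged.
New clearance relative to baseline: 0.029 + 0.0713 + 1.856 + 0.16 = 2.1163.
New steady-state concentration = 61.4 / 2.1163 = 29.0 ng/mL (concentration scales inversely with clearance).

29.0 ng/mL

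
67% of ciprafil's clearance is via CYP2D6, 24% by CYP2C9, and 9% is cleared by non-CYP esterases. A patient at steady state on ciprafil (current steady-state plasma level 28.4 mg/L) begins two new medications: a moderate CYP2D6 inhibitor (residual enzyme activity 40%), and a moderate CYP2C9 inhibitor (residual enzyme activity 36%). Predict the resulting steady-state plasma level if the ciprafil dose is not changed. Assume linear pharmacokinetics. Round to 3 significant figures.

The CYP2D6 pathway (67% of clearance) is reduced to 0.4× activity: 0.67 × 0.4 = 0.268.
The CYP2C9 pathway (24% of clearance) falls to 0.36× activity: 0.24 × 0.36 = 0.0864.
The remaining 9% of clearance is unaffected.
New clearance relative to baseline: 0.268 + 0.0864 + 0.09 = 0.4444.
Dividing the baseline by the relative clearance: 28.4 / 0.4444 = 63.9 mg/L.

63.9 mg/L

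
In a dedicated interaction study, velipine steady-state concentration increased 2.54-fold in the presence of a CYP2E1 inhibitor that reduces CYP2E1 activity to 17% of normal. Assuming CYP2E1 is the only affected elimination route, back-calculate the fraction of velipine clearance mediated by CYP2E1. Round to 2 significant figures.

0.73

Let fm be the CYP2E1 fraction. New clearance relative to baseline = fm × 0.17 + (1 − fm).
Steady-state concentration ratio = 1 / (new CL fraction), so new CL fraction = 1 / 2.54 = 0.3937.
fm × 0.17 + 1 − fm = 0.3937  ⇒  fm × (0.17 − 1) = −0.6063  ⇒  fm = 0.73.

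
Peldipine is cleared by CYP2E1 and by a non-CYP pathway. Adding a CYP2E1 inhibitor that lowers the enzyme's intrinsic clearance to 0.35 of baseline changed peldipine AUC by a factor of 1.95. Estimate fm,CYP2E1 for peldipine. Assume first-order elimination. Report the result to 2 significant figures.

0.75

Call the CYP2E1 fraction fm. After the interaction, CL_new/CL_old = fm × 0.35 + (1 − fm).
AUC ratio = 1 / (new CL fraction), so new CL fraction = 1 / 1.95 = 0.5128.
fm × 0.35 + 1 − fm = 0.5128  ⇒  fm × (0.35 − 1) = −0.4872  ⇒  fm = 0.75.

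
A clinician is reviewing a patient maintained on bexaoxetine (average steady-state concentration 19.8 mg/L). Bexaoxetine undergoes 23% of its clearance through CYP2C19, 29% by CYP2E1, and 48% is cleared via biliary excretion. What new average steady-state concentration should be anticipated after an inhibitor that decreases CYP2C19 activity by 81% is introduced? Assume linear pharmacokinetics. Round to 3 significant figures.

The CYP2C19 pathway (23% of clearance) is reduced to 0.19× activity: 0.23 × 0.19 = 0.0437.
CYP2E1 (29%) and the residual 48% are unaffected.
New clearance relative to baseline: 0.0437 + 0.29 + 0.48 = 0.8137.
New average steady-state concentration = baseline ÷ relative clearance = 19.8 / 0.8137 = 24.3 mg/L.

24.3 mg/L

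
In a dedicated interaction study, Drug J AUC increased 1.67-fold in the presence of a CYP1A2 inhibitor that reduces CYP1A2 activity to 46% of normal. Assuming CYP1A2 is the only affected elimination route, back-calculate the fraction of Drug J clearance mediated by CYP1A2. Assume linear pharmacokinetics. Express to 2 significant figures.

Call the CYP1A2 fraction fm. After the interaction, CL_new/CL_old = fm × 0.46 + (1 − fm).
AUC ratio = 1 / (new CL fraction), so new CL fraction = 1 / 1.67 = 0.5988.
fm × 0.46 + 1 − fm = 0.5988  ⇒  fm × (0.46 − 1) = −0.4012  ⇒  fm = 0.74.

0.74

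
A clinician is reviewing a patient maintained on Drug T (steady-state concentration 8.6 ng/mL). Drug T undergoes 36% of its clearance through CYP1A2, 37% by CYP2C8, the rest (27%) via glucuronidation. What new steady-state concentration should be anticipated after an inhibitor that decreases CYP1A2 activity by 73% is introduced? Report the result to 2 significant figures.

CYP1A2: 0.36 × 0.27 = 0.0972
CYP2C8: 0.37 (unchanged)
Other: 0.27 (unchanged)
CL_new/CL_old = 0.0972 + 0.37 + 0.27 = 0.7372.
With dosing unchanged, steady-state concentration scales as 1/CL: 8.6 / 0.7372 = 12 ng/mL.

12 ng/mL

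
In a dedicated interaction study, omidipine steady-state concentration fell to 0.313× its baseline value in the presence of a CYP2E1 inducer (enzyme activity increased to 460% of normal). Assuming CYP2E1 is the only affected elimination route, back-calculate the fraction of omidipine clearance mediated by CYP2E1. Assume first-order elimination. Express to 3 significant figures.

Let fm be the CYP2E1 fraction. New clearance relative to baseline = fm × 4.6 + (1 − fm).
Steady-state concentration ratio = 1 / (new CL fraction), so new CL fraction = 1 / 0.313 = 3.195.
fm × 4.6 + 1 − fm = 3.195  ⇒  fm × (4.6 − 1) = 2.195  ⇒  fm = 0.610.

0.610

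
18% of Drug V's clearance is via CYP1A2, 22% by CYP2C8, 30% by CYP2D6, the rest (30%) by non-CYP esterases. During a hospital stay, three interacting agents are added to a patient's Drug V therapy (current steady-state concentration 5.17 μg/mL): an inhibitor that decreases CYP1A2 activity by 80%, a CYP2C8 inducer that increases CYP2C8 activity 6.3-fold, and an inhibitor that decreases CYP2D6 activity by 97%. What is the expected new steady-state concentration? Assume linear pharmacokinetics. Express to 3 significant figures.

The CYP1A2 pathway (18% of clearance) is reduced to 0.2× activity: 0.18 × 0.2 = 0.036.
The CYP2C8 pathway (22% of clearance) is boosted to 6.3× activity: 0.22 × 6.3 = 1.386.
The CYP2D6 pathway (30% of clearance) drops to 0.03× activity: 0.3 × 0.03 = 0.009.
The remaining 30% of clearance is unaffected.
CL_new/CL_old = 0.036 + 1.386 + 0.009 + 0.3 = 1.731.
Steady-state concentration ∝ 1/CL: new value = 5.17 / 1.731 = 2.99 μg/mL.

2.99 μg/mL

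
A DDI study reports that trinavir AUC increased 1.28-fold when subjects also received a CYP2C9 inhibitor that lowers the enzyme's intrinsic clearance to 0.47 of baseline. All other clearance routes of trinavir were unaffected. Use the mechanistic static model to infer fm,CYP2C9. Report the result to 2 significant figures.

Write x for the fraction cleared via CYP2C9. The observed AUC change means clearance fell to 1/1.28 = 0.7812 of baseline.
Setting x·0.47 + (1 − x) = 0.7812 and solving: x = (0.7812 − 1)/(0.47 − 1) = 0.41.

0.41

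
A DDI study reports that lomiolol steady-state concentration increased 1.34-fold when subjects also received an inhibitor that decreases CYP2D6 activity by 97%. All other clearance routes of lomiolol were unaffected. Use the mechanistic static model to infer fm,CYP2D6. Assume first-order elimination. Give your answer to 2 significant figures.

Let fm be the CYP2D6 fraction. New clearance relative to baseline = fm × 0.03 + (1 − fm).
Steady-state concentration ratio = 1 / (new CL fraction), so new CL fraction = 1 / 1.34 = 0.7463.
fm × 0.03 + 1 − fm = 0.7463  ⇒  fm × (0.03 − 1) = −0.2537  ⇒  fm = 0.26.

0.26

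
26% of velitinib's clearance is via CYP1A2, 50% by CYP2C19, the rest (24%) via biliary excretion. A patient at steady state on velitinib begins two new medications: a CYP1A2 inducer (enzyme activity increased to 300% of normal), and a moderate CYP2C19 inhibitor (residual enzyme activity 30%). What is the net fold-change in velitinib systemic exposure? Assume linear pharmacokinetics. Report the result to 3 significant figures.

0.855

CYP1A2: 0.26 × 3 = 0.78
CYP2C19: 0.5 × 0.3 = 0.15
Other: 0.24 (unchanged)
CL_new/CL_old = 0.78 + 0.15 + 0.24 = 1.17.
Because systemic exposure varies inversely with clearance, the combined effect is 1 / 1.17 = 0.855.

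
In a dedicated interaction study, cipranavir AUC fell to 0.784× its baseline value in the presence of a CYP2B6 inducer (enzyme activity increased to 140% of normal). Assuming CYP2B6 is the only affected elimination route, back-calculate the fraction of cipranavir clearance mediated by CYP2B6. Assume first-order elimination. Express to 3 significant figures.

Write x for the fraction cleared via CYP2B6. The observed AUC change means clearance rose to 1/0.784 = 1.276 of baseline.
Only the CYP2B6 route changed, so 1.276 = x·1.4 + (1 − x), giving x = 0.689.

0.689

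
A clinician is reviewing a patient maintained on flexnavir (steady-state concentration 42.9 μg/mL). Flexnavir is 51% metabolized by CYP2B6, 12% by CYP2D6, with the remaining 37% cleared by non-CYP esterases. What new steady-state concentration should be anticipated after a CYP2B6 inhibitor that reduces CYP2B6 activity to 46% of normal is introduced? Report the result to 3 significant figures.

CYP2B6: 0.51 × 0.46 = 0.2346
CYP2D6: 0.12 (unchanged)
Other: 0.37 (unchanged)
New clearance relative to baseline: 0.2346 + 0.12 + 0.37 = 0.7246.
Steady-state concentration ∝ 1/CL, so new value = 42.9 / 0.7246 = 59.2 μg/mL.

59.2 μg/mL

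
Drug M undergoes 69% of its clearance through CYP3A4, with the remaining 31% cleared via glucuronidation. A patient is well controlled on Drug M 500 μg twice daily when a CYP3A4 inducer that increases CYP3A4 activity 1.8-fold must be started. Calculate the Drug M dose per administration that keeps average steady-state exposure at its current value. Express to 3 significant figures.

CYP3A4: 0.69 × 1.8 = 1.242
Other: 0.31 (unchanged)
New clearance relative to baseline: 1.242 + 0.31 = 1.552.
To maintain the same steady-state level, dose must scale with clearance: new dose = 500 × 1.552 = 776 μg.

776 μg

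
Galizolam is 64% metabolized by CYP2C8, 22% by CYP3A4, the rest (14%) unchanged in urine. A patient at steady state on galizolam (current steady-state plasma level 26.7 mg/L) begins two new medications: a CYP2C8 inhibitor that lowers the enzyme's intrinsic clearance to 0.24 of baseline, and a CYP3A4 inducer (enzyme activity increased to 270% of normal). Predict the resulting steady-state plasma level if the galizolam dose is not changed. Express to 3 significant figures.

30.1 mg/L

The CYP2C8 pathway (64% of clearance) falls to 0.24× activity: 0.64 × 0.24 = 0.1536.
The CYP3A4 pathway (22% of clearance) increases to 2.7× activity: 0.22 × 2.7 = 0.594.
Non-CYP routes (14%) are unchanged.
CL_new/CL_old = 0.1536 + 0.594 + 0.14 = 0.8876.
Steady-state plasma level ∝ 1/CL: new value = 26.7 / 0.8876 = 30.1 mg/L.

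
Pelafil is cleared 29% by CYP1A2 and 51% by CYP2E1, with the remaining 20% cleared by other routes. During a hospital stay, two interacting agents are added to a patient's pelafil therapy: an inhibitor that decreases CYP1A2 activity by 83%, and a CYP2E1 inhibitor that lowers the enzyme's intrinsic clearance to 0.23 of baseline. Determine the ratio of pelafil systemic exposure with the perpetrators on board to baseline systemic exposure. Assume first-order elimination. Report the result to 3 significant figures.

The CYP1A2 pathway (29% of clearance) drops to 0.17× activity: 0.29 × 0.17 = 0.0493.
The CYP2E1 pathway (51% of clearance) drops to 0.23× activity: 0.51 × 0.23 = 0.1173.
Non-CYP routes (20%) are unchanged.
CL_new/CL_old = 0.0493 + 0.1173 + 0.2 = 0.3666.
Because systemic exposure varies inversely with clearance, the combined effect is 1 / 0.3666 = 2.73.

2.73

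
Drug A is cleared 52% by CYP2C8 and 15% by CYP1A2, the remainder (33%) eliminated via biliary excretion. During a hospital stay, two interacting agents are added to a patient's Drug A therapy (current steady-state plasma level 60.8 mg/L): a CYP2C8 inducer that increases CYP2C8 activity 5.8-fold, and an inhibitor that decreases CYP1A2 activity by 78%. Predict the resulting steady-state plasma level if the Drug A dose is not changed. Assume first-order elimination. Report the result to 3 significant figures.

The CYP2C8 pathway (52% of clearance) rises to 5.8× activity: 0.52 × 5.8 = 3.016.
The CYP1A2 pathway (15% of clearance) falls to 0.22× activity: 0.15 × 0.22 = 0.033.
Non-CYP routes (33%) are unchanged.
Relative clearance = 3.016 + 0.033 + 0.33 = 3.379.
New steady-state plasma level = 60.8 / 3.379 = 18.0 mg/L (concentration scales inversely with clearance).

18.0 mg/L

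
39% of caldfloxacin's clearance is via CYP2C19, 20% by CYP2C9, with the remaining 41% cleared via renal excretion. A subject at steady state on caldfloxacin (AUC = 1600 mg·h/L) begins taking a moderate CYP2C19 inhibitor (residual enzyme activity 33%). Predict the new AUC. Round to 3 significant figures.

CYP2C19: 0.39 × 0.33 = 0.1287
CYP2C9: 0.2 (unchanged)
Other: 0.41 (unchanged)
CL_new/CL_old = 0.1287 + 0.2 + 0.41 = 0.7387.
AUC ∝ 1/CL, so new value = 1600 / 0.7387 = 2.17 × 10³ mg·h/L.

2.17 × 10³ mg·h/L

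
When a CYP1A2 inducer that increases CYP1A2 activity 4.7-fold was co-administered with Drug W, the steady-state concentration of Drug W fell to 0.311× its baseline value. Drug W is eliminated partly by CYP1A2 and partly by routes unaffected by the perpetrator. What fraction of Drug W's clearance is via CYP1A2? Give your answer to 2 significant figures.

0.60

Let fm be the CYP1A2 fraction. New clearance relative to baseline = fm × 4.7 + (1 − fm).
Steady-state concentration ratio = 1 / (new CL fraction), so new CL fraction = 1 / 0.311 = 3.215.
fm × 4.7 + 1 − fm = 3.215  ⇒  fm × (4.7 − 1) = 2.215  ⇒  fm = 0.60.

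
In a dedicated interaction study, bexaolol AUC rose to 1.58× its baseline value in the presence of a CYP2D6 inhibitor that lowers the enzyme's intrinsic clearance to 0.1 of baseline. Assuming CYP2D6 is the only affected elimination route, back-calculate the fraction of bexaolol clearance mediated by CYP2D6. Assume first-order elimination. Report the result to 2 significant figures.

CL'/CL = 1 / 1.58 = 0.6329
0.1·fm + (1 − fm) = 0.6329
fm = (0.6329 − 1) / (0.1 − 1) = 0.41

0.41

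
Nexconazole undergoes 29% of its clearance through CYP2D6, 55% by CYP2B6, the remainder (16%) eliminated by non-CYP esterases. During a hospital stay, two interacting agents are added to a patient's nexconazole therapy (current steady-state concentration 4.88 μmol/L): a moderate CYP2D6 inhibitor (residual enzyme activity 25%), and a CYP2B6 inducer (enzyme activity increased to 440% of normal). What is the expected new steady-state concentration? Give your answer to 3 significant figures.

The CYP2D6 pathway (29% of clearance) drops to 0.25× activity: 0.29 × 0.25 = 0.0725.
The CYP2B6 pathway (55% of clearance) is boosted to 4.4× activity: 0.55 × 4.4 = 2.42.
Non-CYP routes (16%) are unchanged.
Relative clearance = 0.0725 + 2.42 + 0.16 = 2.6525.
New steady-state concentration = 4.88 / 2.6525 = 1.84 μmol/L (concentration scales inversely with clearance).

1.84 μmol/L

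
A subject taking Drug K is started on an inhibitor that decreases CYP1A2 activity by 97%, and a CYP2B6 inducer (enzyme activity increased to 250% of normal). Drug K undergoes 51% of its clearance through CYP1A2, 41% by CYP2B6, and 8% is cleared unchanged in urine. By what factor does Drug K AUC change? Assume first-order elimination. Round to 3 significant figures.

0.893

CYP1A2: 0.51 × 0.03 = 0.0153
CYP2B6: 0.41 × 2.5 = 1.025
Other: 0.08 (unchanged)
New clearance relative to baseline: 0.0153 + 1.025 + 0.08 = 1.1203.
AUC ∝ 1/CL: fold-change = 1 / 1.1203 = 0.893.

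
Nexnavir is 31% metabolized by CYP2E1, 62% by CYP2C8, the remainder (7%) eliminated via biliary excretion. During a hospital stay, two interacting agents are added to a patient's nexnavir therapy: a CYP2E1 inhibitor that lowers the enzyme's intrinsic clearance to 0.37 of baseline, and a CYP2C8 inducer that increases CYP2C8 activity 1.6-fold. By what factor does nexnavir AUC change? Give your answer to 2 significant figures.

The CYP2E1 pathway (31% of clearance) drops to 0.37× activity: 0.31 × 0.37 = 0.1147.
The CYP2C8 pathway (62% of clearance) increases to 1.6× activity: 0.62 × 1.6 = 0.992.
Non-CYP routes (7%) are unchanged.
CL_new/CL_old = 0.1147 + 0.992 + 0.07 = 1.1767.
Because AUC varies inversely with clearance, the combined effect is 1 / 1.1767 = 0.85.

0.85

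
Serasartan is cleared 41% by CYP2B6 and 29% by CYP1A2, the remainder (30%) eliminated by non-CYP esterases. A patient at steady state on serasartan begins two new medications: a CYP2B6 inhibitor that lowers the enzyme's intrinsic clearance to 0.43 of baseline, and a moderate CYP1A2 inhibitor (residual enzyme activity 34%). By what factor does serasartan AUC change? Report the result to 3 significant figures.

1.74

The CYP2B6 pathway (41% of clearance) is reduced to 0.43× activity: 0.41 × 0.43 = 0.1763.
The CYP1A2 pathway (29% of clearance) is reduced to 0.34× activity: 0.29 × 0.34 = 0.0986.
Non-CYP routes (30%) are unchanged.
CL_new/CL_old = 0.1763 + 0.0986 + 0.3 = 0.5749.
AUC ∝ 1/CL: fold-change = 1 / 0.5749 = 1.74.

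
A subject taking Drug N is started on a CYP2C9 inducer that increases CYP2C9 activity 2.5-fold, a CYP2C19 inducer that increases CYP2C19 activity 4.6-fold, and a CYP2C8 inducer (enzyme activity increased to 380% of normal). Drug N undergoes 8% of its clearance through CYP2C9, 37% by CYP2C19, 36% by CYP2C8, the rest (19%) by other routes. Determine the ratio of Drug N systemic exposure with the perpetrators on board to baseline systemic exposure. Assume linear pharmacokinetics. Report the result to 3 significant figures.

0.289

The CYP2C9 pathway (8% of clearance) rises to 2.5× activity: 0.08 × 2.5 = 0.2.
The CYP2C19 pathway (37% of clearance) increases to 4.6× activity: 0.37 × 4.6 = 1.702.
The CYP2C8 pathway (36% of clearance) increases to 3.8× activity: 0.36 × 3.8 = 1.368.
Non-CYP routes (19%) are unchanged.
CL_new/CL_old = 0.2 + 1.702 + 1.368 + 0.19 = 3.46.
Net systemic exposure ratio = 1 / 3.46 = 0.289.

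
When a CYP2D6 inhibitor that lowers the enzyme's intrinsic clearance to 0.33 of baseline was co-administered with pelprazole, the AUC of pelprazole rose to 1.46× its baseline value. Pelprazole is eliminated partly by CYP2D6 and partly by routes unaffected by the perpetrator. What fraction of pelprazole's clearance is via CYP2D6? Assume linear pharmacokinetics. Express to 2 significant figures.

Let x = fm,CYP2D6. Because AUC ∝ 1/CL, relative clearance fell to 1/1.46 = 0.6849.
Setting x·0.33 + (1 − x) = 0.6849 and solving: x = (0.6849 − 1)/(0.33 − 1) = 0.47.

0.47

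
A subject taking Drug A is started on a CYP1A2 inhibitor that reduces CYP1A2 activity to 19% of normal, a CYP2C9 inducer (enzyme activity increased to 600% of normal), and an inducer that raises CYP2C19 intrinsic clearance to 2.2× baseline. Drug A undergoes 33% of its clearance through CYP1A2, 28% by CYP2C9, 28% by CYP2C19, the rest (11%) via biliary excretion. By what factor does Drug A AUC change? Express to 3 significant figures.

0.405

The CYP1A2 pathway (33% of clearance) falls to 0.19× activity: 0.33 × 0.19 = 0.0627.
The CYP2C9 pathway (28% of clearance) is boosted to 6× activity: 0.28 × 6 = 1.68.
The CYP2C19 pathway (28% of clearance) is boosted to 2.2× activity: 0.28 × 2.2 = 0.616.
Non-CYP routes (11%) are unchanged.
CL_new/CL_old = 0.0627 + 1.68 + 0.616 + 0.11 = 2.4687.
Because AUC varies inversely with clearance, the combined effect is 1 / 2.4687 = 0.405.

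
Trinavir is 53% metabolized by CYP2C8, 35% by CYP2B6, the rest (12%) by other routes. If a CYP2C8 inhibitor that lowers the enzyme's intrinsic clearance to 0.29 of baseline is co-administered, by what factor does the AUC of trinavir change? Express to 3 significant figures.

The CYP2C8 pathway (53% of clearance) falls to 0.29× activity: 0.53 × 0.29 = 0.1537.
CYP2B6 (35%) and the residual 12% are unaffected.
CL_new/CL_old = 0.1537 + 0.35 + 0.12 = 0.6237.
AUC ratio = CL_old/CL_new = 1 / 0.6237 = 1.60.

1.60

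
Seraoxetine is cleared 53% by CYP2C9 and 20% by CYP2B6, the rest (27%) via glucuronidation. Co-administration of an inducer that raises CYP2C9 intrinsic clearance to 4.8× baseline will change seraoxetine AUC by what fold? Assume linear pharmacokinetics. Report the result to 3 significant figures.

The CYP2C9 pathway (53% of clearance) is boosted to 4.8× activity: 0.53 × 4.8 = 2.544.
CYP2B6 (20%) and the residual 27% are unaffected.
New clearance relative to baseline: 2.544 + 0.2 + 0.27 = 3.014.
AUC is inversely proportional to clearance, so the fold-change is 1 / 3.014 = 0.332.

0.332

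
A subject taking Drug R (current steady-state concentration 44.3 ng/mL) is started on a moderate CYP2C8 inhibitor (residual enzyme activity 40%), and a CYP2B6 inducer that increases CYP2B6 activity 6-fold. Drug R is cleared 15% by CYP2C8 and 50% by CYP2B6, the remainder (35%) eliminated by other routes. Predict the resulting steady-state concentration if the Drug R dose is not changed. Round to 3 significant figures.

13.0 ng/mL

The CYP2C8 pathway (15% of clearance) drops to 0.4× activity: 0.15 × 0.4 = 0.06.
The CYP2B6 pathway (50% of clearance) rises to 6× activity: 0.5 × 6 = 3.
Non-CYP routes (35%) are unchanged.
New clearance relative to baseline: 0.06 + 3 + 0.35 = 3.41.
Steady-state concentration ∝ 1/CL: new value = 44.3 / 3.41 = 13.0 ng/mL.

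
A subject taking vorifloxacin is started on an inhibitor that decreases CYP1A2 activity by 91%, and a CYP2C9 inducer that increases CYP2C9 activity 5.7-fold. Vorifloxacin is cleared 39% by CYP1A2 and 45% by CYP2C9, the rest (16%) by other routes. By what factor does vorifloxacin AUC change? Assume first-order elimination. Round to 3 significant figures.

CYP1A2: 0.39 × 0.09 = 0.0351
CYP2C9: 0.45 × 5.7 = 2.565
Other: 0.16 (unchanged)
Relative clearance = 0.0351 + 2.565 + 0.16 = 2.7601.
Net AUC ratio = 1 / 2.7601 = 0.362.

0.362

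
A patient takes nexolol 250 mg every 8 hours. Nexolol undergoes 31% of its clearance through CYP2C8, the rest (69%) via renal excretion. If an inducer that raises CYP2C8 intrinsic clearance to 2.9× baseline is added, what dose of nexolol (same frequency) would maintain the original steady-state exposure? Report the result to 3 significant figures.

397 mg

The CYP2C8 pathway (31% of clearance) rises to 2.9× activity: 0.31 × 2.9 = 0.899.
The remaining 69% of clearance is unaffected.
Relative clearance = 0.899 + 0.69 = 1.589.
Css,avg = (dose rate)/CL, so holding Css fixed requires dose ∝ CL: 250 × 1.589 = 397 mg.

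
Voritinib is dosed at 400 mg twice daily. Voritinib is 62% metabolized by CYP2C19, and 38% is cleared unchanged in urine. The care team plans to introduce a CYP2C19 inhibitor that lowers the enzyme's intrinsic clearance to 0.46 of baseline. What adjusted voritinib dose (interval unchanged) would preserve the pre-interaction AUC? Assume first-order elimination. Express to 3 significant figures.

The CYP2C19 pathway (62% of clearance) drops to 0.46× activity: 0.62 × 0.46 = 0.2852.
Non-CYP routes (38%) are unchanged.
Relative clearance = 0.2852 + 0.38 = 0.6652.
To maintain the same steady-state level, dose must scale with clearance: new dose = 400 × 0.6652 = 266 mg.

266 mg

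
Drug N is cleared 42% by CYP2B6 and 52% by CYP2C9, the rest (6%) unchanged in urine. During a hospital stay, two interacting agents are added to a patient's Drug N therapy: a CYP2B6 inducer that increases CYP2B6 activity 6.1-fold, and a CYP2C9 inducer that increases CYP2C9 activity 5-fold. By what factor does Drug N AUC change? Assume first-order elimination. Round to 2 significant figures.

The CYP2B6 pathway (42% of clearance) is boosted to 6.1× activity: 0.42 × 6.1 = 2.562.
The CYP2C9 pathway (52% of clearance) is boosted to 5× activity: 0.52 × 5 = 2.6.
Non-CYP routes (6%) are unchanged.
CL_new/CL_old = 2.562 + 2.6 + 0.06 = 5.222.
Because AUC varies inversely with clearance, the combined effect is 1 / 5.222 = 0.19.

0.19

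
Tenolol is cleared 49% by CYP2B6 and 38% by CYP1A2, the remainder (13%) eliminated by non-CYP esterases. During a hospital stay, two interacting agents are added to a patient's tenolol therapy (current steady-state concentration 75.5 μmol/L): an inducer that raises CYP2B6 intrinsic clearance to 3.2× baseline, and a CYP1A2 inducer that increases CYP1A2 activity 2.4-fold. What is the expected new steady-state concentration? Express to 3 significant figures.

28.9 μmol/L

CYP2B6: 0.49 × 3.2 = 1.568
CYP1A2: 0.38 × 2.4 = 0.912
Other: 0.13 (unchanged)
CL_new/CL_old = 1.568 + 0.912 + 0.13 = 2.61.
Steady-state concentration ∝ 1/CL: new value = 75.5 / 2.61 = 28.9 μmol/L.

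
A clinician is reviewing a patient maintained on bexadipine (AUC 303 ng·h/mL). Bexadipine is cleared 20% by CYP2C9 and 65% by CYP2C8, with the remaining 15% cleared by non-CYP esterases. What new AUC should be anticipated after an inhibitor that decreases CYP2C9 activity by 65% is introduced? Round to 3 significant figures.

348 ng·h/mL

The CYP2C9 pathway (20% of clearance) falls to 0.35× activity: 0.2 × 0.35 = 0.07.
CYP2C8 (65%) and the residual 15% are unaffected.
Relative clearance = 0.07 + 0.65 + 0.15 = 0.87.
New AUC = baseline ÷ relative clearance = 303 / 0.87 = 348 ng·h/mL.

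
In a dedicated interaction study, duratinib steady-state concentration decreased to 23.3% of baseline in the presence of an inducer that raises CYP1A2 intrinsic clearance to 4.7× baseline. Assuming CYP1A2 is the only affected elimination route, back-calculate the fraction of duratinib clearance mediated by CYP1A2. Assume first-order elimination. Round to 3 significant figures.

Let fm be the CYP1A2 fraction. New clearance relative to baseline = fm × 4.7 + (1 − fm).
Steady-state concentration ratio = 1 / (new CL fraction), so new CL fraction = 1 / 0.233 = 4.292.
fm × 4.7 + 1 − fm = 4.292  ⇒  fm × (4.7 − 1) = 3.292  ⇒  fm = 0.890.

0.890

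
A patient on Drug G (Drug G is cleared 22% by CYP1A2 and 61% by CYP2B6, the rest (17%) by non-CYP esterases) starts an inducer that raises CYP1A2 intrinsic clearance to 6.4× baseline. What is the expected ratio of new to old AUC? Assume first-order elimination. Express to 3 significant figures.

0.457

The CYP1A2 pathway (22% of clearance) rises to 6.4× activity: 0.22 × 6.4 = 1.408.
CYP2B6 (61%) and the residual 17% are unaffected.
Relative clearance = 1.408 + 0.61 + 0.17 = 2.188.
AUC is inversely proportional to clearance, so the fold-change is 1 / 2.188 = 0.457.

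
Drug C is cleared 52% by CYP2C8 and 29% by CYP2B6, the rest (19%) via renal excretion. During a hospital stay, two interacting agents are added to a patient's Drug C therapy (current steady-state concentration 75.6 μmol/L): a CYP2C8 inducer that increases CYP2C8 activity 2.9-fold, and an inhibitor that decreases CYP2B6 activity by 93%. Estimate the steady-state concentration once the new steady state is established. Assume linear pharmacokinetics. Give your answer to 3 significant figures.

The CYP2C8 pathway (52% of clearance) increases to 2.9× activity: 0.52 × 2.9 = 1.508.
The CYP2B6 pathway (29% of clearance) falls to 0.07× activity: 0.29 × 0.07 = 0.0203.
Non-CYP routes (19%) are unchanged.
CL_new/CL_old = 1.508 + 0.0203 + 0.19 = 1.7183.
Dividing the baseline by the relative clearance: 75.6 / 1.7183 = 44.0 μmol/L.

44.0 μmol/L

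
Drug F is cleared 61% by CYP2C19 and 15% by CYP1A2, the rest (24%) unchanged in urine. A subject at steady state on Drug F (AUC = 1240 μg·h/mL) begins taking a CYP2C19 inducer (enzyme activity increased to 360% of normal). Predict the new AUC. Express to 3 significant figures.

480 μg·h/mL

CYP2C19: 0.61 × 3.6 = 2.196
CYP1A2: 0.15 (unchanged)
Other: 0.24 (unchanged)
CL_new/CL_old = 2.196 + 0.15 + 0.24 = 2.586.
AUC ∝ 1/CL, so new value = 1240 / 2.586 = 480 μg·h/mL.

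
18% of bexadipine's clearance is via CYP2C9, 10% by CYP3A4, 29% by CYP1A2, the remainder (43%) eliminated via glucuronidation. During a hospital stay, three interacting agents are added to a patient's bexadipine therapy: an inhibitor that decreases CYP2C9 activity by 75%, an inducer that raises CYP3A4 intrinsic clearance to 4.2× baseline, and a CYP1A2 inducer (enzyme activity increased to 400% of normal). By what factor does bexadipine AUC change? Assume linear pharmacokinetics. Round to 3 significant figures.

CYP2C9: 0.18 × 0.25 = 0.045
CYP3A4: 0.1 × 4.2 = 0.42
CYP1A2: 0.29 × 4 = 1.16
Other: 0.43 (unchanged)
New clearance relative to baseline: 0.045 + 0.42 + 1.16 + 0.43 = 2.055.
Net AUC ratio = 1 / 2.055 = 0.487.

0.487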